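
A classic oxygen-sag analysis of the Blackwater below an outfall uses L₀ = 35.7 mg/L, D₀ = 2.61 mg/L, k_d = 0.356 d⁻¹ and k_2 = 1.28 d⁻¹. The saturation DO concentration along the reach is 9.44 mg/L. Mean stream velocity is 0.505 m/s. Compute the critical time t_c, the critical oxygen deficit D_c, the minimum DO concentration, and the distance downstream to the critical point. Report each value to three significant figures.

t_c = [1/(k_2−k_d)] ln[(k_2/k_d)(1 − D₀(k_2−k_d)/(k_d L₀))]
= [1/(1.28−0.356)] ln[(1.28/0.356)(1 − 2.61×0.9240/(0.356×35.7))]
= (1/0.9240) ln[3.596 × 0.8102] = 1.082 × ln(2.913) = 1.082 × 1.069 = 1.157 d.
D_c = (k_d/k_2) L₀ e^(−k_d t_c) = (0.356/1.28) × 35.7 × e^(−0.356×1.157) = 0.2781 × 35.7 × 0.6623 = 6.576 mg/L.
Minimum DO = C_s − D_c = 9.44 − 6.576 = 2.864 mg/L.
x_c = v t_c = 0.505 m/s × 1.157 d × 86400 s/d = 50490 m ≈ 50.5 km.

t_c ≈ 1.16 d; D_c ≈ 6.58 mg/L; min DO ≈ 2.86 mg/L; x_c ≈ 50.5 km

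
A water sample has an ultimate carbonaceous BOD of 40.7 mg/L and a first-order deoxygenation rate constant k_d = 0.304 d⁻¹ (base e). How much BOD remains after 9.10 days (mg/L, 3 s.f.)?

L_t = L₀ e^(−k_d t) = 40.7 × e^(−0.304×9.10) = 40.7 × 0.06289 = 2.560 mg/L.

L ≈ 2.56 mg/L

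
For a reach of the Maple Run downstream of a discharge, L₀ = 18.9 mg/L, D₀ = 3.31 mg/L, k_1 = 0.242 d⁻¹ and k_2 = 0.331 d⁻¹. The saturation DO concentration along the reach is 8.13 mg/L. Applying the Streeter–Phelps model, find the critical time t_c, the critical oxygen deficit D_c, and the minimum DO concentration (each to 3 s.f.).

t_c ≈ 2.77 d; D_c ≈ 7.07 mg/L; min DO ≈ 1.06 mg/L

With k_2/k_1 = 1.368 and 1 − D₀(k_2−k_1)/(k_1 L₀) = 0.9356,
t_c = ln(1.368 × 0.9356) / (0.331 − 0.242) = ln(1.280) / 0.08900 = 0.2466/0.08900 = 2.771 d.
L(t_c) = L₀ e^(−k_1 t_c) = 18.9 × 0.5114 = 9.666 mg/L, and at the critical point k_2 D_c = k_1 L, so D_c = (0.242/0.331) × 9.666 = 7.067 mg/L.
Minimum DO = C_s − D_c = 8.13 − 7.067 = 1.063 mg/L.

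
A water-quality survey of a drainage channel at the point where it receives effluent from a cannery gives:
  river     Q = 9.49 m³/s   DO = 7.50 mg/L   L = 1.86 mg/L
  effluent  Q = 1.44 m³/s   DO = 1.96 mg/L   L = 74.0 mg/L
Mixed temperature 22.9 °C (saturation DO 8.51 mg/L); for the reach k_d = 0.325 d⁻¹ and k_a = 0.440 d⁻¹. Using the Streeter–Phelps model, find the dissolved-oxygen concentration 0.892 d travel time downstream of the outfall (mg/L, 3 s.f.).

Mixed DO = (9.49×7.50 + 1.44×1.96)/(9.49+1.44) = 74.00/10.93 = 6.770 mg/L.
Mixed L₀ = (9.49×1.86 + 1.44×74.0)/(10.93) = 124.2/10.93 = 11.36 mg/L.
Initial deficit D₀ = C_s − DO₀ = 8.51 − 6.770 = 1.740 mg/L.
D(0.892) = [0.325×11.36/(0.440−0.325)](e^(−0.325×0.892) − e^(−0.440×0.892)) + 1.740 e^(−0.440×0.892)
= 32.12 × (0.7483 − 0.6754) + 1.740 × 0.6754 = 3.518 mg/L.
DO = 8.51 − 3.518 = 4.992 mg/L.

DO ≈ 4.99 mg/L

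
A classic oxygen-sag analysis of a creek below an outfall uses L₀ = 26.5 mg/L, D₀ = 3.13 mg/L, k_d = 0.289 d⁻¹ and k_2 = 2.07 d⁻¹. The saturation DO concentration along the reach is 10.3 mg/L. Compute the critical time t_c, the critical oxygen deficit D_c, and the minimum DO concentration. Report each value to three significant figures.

At the critical point dD/dt = 0, so k_d L₀ e^(−k_d t) = k_2 D. Substituting D(t) from the Streeter–Phelps equation and solving for t gives
t_c = ln[(k_2/k_d)(1 − D₀(k_2−k_d)/(k_d L₀))] / (k_2−k_d).
Here k_2−k_d = 1.781 d⁻¹ and 1 − D₀(k_2−k_d)/(k_d L₀) = 1 − 3.13×1.781/(0.289×26.5) = 0.2721, so
t_c = ln(7.163 × 0.2721) / 1.781 = 0.6673 / 1.781 = 0.3747 d.
D_c = (k_d/k_2) L₀ e^(−k_d t_c) = (0.289/2.07) × 26.5 × e^(−0.289×0.3747) = 0.1396 × 26.5 × 0.8974 = 3.320 mg/L.
Minimum DO = C_s − D_c = 10.3 − 3.320 = 6.980 mg/L.

t_c ≈ 0.375 d; D_c ≈ 3.32 mg/L; min DO ≈ 6.98 mg/L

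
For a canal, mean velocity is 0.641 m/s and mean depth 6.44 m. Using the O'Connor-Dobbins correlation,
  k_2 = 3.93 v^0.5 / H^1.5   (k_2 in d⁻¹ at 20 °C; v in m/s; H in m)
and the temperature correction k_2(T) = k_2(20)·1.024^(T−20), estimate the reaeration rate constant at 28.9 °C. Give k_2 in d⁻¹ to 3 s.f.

k_2(20) = 3.93 × 0.641^0.5 / 6.44^1.5 = 3.93 × 0.8006 / 16.34 = 0.1925 d⁻¹.
k_2(28.9) = 0.1925 × 1.024^(28.9−20) = 0.1925 × 1.235 = 0.2378 d⁻¹.

k_2 ≈ 0.238 d⁻¹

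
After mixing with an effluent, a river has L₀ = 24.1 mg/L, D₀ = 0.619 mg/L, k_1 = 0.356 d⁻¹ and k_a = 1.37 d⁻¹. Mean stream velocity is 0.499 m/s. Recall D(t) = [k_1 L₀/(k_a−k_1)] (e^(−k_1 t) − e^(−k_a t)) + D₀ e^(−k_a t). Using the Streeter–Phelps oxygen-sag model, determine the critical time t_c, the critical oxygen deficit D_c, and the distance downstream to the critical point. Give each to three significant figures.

t_c = [1/(k_a−k_1)] ln[(k_a/k_1)(1 − D₀(k_a−k_1)/(k_1 L₀))]
= [1/(1.37−0.356)] ln[(1.37/0.356)(1 − 0.619×1.014/(0.356×24.1))]
= (1/1.014) ln[3.848 × 0.9268] = 0.9862 × ln(3.567) = 0.9862 × 1.272 = 1.254 d.
D_c = (k_1/k_a) L₀ e^(−k_1 t_c) = (0.356/1.37) × 24.1 × e^(−0.356×1.254) = 0.2599 × 24.1 × 0.6399 = 4.007 mg/L.
x_c = v t_c = 0.499 m/s × 1.254 d × 86400 s/d = 54070 m ≈ 54.1 km.

t_c ≈ 1.25 d; D_c ≈ 4.01 mg/L; x_c ≈ 54.1 km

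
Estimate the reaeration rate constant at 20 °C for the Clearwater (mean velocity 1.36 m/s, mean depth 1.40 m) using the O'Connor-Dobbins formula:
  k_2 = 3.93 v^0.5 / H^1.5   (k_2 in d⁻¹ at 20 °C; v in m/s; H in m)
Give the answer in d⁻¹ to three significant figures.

k_2 ≈ 2.77 d⁻¹

k_2 = 3.93 × 1.36^0.5 / 1.40^1.5 = 3.93 × 1.166 / 1.657 = 2.767 d⁻¹.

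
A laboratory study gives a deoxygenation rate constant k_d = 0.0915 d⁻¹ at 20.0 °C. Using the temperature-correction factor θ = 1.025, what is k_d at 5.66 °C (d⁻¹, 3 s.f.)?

k_d ≈ 0.0642 d⁻¹

k_d(T₂) = k_d(T₁) · θ^(T₂−T₁) = 0.0915 × 1.025^(5.66−20.0)
= 0.0915 × 1.025^-14.3 = 0.0915 × 0.7018 = 0.06422 d⁻¹.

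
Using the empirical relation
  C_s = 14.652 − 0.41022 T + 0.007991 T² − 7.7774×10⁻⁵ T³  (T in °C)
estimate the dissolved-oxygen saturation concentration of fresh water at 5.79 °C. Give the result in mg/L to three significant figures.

C_s = 14.652 − 0.41022×5.79 + 0.007991×5.79² − 7.7774×10⁻⁵×5.79³ = 12.53 mg/L.

C_s ≈ 12.5 mg/L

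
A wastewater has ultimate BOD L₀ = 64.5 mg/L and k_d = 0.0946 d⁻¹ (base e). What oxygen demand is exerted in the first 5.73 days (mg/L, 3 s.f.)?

y_t = L₀(1 − e^(−k_d t)) = 64.5 × (1 − e^(−0.0946×5.73))
= 64.5 × (1 − 0.5816) = 64.5 × 0.4184 = 26.99 mg/L.

y ≈ 27.0 mg/L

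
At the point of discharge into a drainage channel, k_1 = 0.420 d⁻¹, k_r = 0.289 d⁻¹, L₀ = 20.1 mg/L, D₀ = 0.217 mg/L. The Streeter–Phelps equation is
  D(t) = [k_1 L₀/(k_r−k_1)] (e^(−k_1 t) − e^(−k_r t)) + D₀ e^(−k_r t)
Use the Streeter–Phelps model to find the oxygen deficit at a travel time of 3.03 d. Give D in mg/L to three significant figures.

k_1 L₀/(k_r−k_1) = 0.420×20.1/(0.289−0.420) = 8.442/-0.1310 = -64.44 mg/L.
e^(−k_1 t) = e^(−0.420×3.030) = 0.2801; e^(−k_r t) = e^(−0.289×3.030) = 0.4166.
D = -64.44 × (0.2801 − 0.4166) + 0.217 × 0.4166 = 8.795 + 0.09040 = 8.886 mg/L.

D ≈ 8.89 mg/L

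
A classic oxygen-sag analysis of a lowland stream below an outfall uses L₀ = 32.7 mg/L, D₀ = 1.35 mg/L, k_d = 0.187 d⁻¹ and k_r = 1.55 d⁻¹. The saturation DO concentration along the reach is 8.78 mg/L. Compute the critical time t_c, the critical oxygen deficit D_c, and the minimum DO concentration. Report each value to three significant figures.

t_c ≈ 1.29 d; D_c ≈ 3.10 mg/L; min DO ≈ 5.68 mg/L

t_c = [1/(k_r−k_d)] ln[(k_r/k_d)(1 − D₀(k_r−k_d)/(k_d L₀))]
= [1/(1.55−0.187)] ln[(1.55/0.187)(1 − 1.35×1.363/(0.187×32.7))]
= (1/1.363) ln[8.289 × 0.6991] = 0.7337 × ln(5.795) = 0.7337 × 1.757 = 1.289 d.
D_c = (k_d/k_r) L₀ e^(−k_d t_c) = (0.187/1.55) × 32.7 × e^(−0.187×1.289) = 0.1206 × 32.7 × 0.7858 = 3.100 mg/L.
Minimum DO = C_s − D_c = 8.78 − 3.100 = 5.680 mg/L.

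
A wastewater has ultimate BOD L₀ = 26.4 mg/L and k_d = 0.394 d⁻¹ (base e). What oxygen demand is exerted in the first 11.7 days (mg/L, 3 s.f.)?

y_t = L₀(1 − e^(−k_d t)) = 26.4 × (1 − e^(−0.394×11.7))
= 26.4 × (1 − 0.009954) = 26.4 × 0.9900 = 26.14 mg/L.

y ≈ 26.1 mg/L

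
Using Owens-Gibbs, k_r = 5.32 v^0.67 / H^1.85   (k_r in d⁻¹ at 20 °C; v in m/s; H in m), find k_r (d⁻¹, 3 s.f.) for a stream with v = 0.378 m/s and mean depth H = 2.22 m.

k_r ≈ 0.634 d⁻¹

k_r = 5.32 × 0.378^0.67 / 2.22^1.85 = 5.32 × 0.5211 / 4.373 = 0.6340 d⁻¹.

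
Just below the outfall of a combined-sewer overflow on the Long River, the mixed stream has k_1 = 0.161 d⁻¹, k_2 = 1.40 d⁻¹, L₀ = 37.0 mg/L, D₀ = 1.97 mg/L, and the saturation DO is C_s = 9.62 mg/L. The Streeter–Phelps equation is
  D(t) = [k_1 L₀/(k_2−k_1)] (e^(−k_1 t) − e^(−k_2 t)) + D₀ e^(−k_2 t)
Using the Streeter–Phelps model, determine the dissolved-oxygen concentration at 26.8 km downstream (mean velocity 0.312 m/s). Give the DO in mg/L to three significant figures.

DO ≈ 6.23 mg/L

Travel time t = x/v = 26.8 km / (0.312 m/s) = 26800 m / 0.312 m/s = 85900 s = 0.9942 d.
k_1 L₀/(k_2−k_1) = 0.161×37.0/(1.40−0.161) = 5.957/1.239 = 4.808 mg/L.
e^(−k_1 t) = e^(−0.161×0.9942) = 0.8521; e^(−k_2 t) = e^(−1.40×0.9942) = 0.2486.
D = 4.808 × (0.8521 − 0.2486) + 1.97 × 0.2486 = 2.901 + 0.4898 = 3.391 mg/L.
DO = C_s − D = 9.62 − 3.391 = 6.229 mg/L.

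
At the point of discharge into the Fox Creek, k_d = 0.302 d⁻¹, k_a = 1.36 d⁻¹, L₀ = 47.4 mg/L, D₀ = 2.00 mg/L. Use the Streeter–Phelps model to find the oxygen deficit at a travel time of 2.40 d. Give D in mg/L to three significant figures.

k_d L₀/(k_a−k_d) = 0.302×47.4/(1.36−0.302) = 14.31/1.058 = 13.53 mg/L.
e^(−k_d t) = e^(−0.302×2.400) = 0.4844; e^(−k_a t) = e^(−1.36×2.400) = 0.03824.
D = 13.53 × (0.4844 − 0.03824) + 2.00 × 0.03824 = 6.037 + 0.07647 = 6.113 mg/L.

D ≈ 6.11 mg/L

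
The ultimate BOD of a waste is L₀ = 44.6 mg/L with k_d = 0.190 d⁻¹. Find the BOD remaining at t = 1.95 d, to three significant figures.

L_t = L₀ e^(−k_d t) = 44.6 × e^(−0.190×1.95) = 44.6 × 0.6904 = 30.79 mg/L.

L ≈ 30.8 mg/L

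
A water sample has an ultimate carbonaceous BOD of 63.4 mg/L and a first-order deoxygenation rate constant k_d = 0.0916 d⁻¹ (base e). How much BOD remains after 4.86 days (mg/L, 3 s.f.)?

L ≈ 40.6 mg/L

L_t = L₀ e^(−k_d t) = 63.4 × e^(−0.0916×4.86) = 63.4 × 0.6407 = 40.62 mg/L.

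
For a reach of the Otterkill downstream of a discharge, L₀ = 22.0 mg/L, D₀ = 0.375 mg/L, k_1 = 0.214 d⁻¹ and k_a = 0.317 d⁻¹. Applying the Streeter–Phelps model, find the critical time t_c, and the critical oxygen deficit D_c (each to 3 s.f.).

t_c ≈ 3.73 d; D_c ≈ 6.68 mg/L

At the critical point dD/dt = 0, so k_1 L₀ e^(−k_1 t) = k_a D. Substituting D(t) from the Streeter–Phelps equation and solving for t gives
t_c = ln[(k_a/k_1)(1 − D₀(k_a−k_1)/(k_1 L₀))] / (k_a−k_1).
Here k_a−k_1 = 0.1030 d⁻¹ and 1 − D₀(k_a−k_1)/(k_1 L₀) = 1 − 0.375×0.1030/(0.214×22.0) = 0.9918, so
t_c = ln(1.481 × 0.9918) / 0.1030 = 0.3847 / 0.1030 = 3.735 d.
L(t_c) = L₀ e^(−k_1 t_c) = 22.0 × 0.4497 = 9.893 mg/L, and at the critical point k_a D_c = k_1 L, so D_c = (0.214/0.317) × 9.893 = 6.678 mg/L.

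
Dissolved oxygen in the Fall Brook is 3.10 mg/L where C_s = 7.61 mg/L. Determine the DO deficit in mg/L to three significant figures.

D ≈ 4.51 mg/L

D = C_s − C = 7.61 − 3.10 = 4.51 mg/L.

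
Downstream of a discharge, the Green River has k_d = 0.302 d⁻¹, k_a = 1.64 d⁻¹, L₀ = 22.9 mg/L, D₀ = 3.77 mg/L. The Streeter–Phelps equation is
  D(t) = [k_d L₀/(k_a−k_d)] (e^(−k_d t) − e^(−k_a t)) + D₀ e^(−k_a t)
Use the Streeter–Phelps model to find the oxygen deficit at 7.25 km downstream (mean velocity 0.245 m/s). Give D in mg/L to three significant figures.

D ≈ 3.86 mg/L

Travel time t = x/v = 7.25 km / (0.245 m/s) = 7250 m / 0.245 m/s = 29590 s = 0.3425 d.
k_d L₀/(k_a−k_d) = 0.302×22.9/(1.64−0.302) = 6.916/1.338 = 5.169 mg/L.
e^(−k_d t) = e^(−0.302×0.3425) = 0.9017; e^(−k_a t) = e^(−1.64×0.3425) = 0.5702.
D = 5.169 × (0.9017 − 0.5702) + 3.77 × 0.5702 = 1.713 + 2.150 = 3.863 mg/L.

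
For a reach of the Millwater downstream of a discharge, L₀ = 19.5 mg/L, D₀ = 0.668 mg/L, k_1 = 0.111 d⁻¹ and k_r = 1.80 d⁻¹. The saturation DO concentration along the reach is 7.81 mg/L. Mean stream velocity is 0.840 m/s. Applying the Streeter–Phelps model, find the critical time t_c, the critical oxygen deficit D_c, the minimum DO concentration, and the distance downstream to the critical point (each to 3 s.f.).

At the critical point dD/dt = 0, so k_1 L₀ e^(−k_1 t) = k_r D. Substituting D(t) from the Streeter–Phelps equation and solving for t gives
t_c = ln[(k_r/k_1)(1 − D₀(k_r−k_1)/(k_1 L₀))] / (k_r−k_1).
Here k_r−k_1 = 1.689 d⁻¹ and 1 − D₀(k_r−k_1)/(k_1 L₀) = 1 − 0.668×1.689/(0.111×19.5) = 0.4787, so
t_c = ln(16.22 × 0.4787) / 1.689 = 2.049 / 1.689 = 1.213 d.
L(t_c) = L₀ e^(−k_1 t_c) = 19.5 × 0.8740 = 17.04 mg/L, and at the critical point k_r D_c = k_1 L, so D_c = (0.111/1.80) × 17.04 = 1.051 mg/L.
Minimum DO = C_s − D_c = 7.81 − 1.051 = 6.759 mg/L.
x_c = v t_c = 0.840 m/s × 1.213 d × 86400 s/d = 88060 m ≈ 88.1 km.

t_c ≈ 1.21 d; D_c ≈ 1.05 mg/L; min DO ≈ 6.76 mg/L; x_c ≈ 88.1 km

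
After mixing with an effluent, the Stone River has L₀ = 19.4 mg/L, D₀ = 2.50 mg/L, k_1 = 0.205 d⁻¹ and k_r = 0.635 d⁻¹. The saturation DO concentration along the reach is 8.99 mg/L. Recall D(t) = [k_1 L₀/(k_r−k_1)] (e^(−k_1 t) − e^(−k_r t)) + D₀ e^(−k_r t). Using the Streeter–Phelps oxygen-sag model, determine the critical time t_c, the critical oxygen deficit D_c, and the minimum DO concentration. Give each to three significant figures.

With k_r/k_1 = 3.098 and 1 − D₀(k_r−k_1)/(k_1 L₀) = 0.7297,
t_c = ln(3.098 × 0.7297) / (0.635 − 0.205) = ln(2.260) / 0.4300 = 0.8155/0.4300 = 1.896 d.
L(t_c) = L₀ e^(−k_1 t_c) = 19.4 × 0.6779 = 13.15 mg/L, and at the critical point k_r D_c = k_1 L, so D_c = (0.205/0.635) × 13.15 = 4.246 mg/L.
Minimum DO = C_s − D_c = 8.99 − 4.246 = 4.744 mg/L.

t_c ≈ 1.90 d; D_c ≈ 4.25 mg/L; min DO ≈ 4.74 mg/L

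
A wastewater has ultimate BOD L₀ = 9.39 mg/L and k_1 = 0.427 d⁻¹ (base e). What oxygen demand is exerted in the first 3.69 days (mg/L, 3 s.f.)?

y_t = L₀(1 − e^(−k_1 t)) = 9.39 × (1 − e^(−0.427×3.69))
= 9.39 × (1 − 0.2069) = 9.39 × 0.7931 = 7.447 mg/L.

y ≈ 7.45 mg/L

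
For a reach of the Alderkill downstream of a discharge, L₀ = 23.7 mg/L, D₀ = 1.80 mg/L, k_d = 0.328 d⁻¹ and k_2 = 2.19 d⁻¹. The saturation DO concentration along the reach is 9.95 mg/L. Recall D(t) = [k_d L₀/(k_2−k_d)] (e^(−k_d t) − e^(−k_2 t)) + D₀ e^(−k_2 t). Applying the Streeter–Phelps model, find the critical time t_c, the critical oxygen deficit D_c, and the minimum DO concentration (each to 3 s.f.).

t_c ≈ 0.717 d; D_c ≈ 2.81 mg/L; min DO ≈ 7.14 mg/L

At the critical point dD/dt = 0, so k_d L₀ e^(−k_d t) = k_2 D. Substituting D(t) from the Streeter–Phelps equation and solving for t gives
t_c = ln[(k_2/k_d)(1 − D₀(k_2−k_d)/(k_d L₀))] / (k_2−k_d).
Here k_2−k_d = 1.862 d⁻¹ and 1 − D₀(k_2−k_d)/(k_d L₀) = 1 − 1.80×1.862/(0.328×23.7) = 0.5688, so
t_c = ln(6.677 × 0.5688) / 1.862 = 1.335 / 1.862 = 0.7167 d.
L(t_c) = L₀ e^(−k_d t_c) = 23.7 × 0.7905 = 18.74 mg/L, and at the critical point k_2 D_c = k_d L, so D_c = (0.328/2.19) × 18.74 = 2.806 mg/L.
Minimum DO = C_s − D_c = 9.95 − 2.806 = 7.144 mg/L.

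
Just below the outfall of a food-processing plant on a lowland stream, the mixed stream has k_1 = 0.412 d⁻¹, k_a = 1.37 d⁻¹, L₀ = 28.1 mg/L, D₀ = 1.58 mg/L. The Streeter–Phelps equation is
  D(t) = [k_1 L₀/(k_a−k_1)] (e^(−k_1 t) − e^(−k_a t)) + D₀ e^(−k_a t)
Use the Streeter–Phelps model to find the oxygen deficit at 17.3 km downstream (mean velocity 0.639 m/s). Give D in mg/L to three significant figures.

Travel time t = x/v = 17.3 km / (0.639 m/s) = 17300 m / 0.639 m/s = 27070 s = 0.3134 d.
k_1 L₀/(k_a−k_1) = 0.412×28.1/(1.37−0.412) = 11.58/0.9580 = 12.08 mg/L.
e^(−k_1 t) = e^(−0.412×0.3134) = 0.8789; e^(−k_a t) = e^(−1.37×0.3134) = 0.6510.
D = 12.08 × (0.8789 − 0.6510) + 1.58 × 0.6510 = 2.754 + 1.029 = 3.783 mg/L.

D ≈ 3.78 mg/L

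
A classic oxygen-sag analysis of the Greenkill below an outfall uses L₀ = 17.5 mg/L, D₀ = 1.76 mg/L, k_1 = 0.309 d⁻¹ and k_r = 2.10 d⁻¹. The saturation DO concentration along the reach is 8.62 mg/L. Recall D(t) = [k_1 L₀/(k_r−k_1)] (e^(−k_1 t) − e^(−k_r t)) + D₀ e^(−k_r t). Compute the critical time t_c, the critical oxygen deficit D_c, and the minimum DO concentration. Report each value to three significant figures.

t_c ≈ 0.582 d; D_c ≈ 2.15 mg/L; min DO ≈ 6.47 mg/L

With k_r/k_1 = 6.796 and 1 − D₀(k_r−k_1)/(k_1 L₀) = 0.4171,
t_c = ln(6.796 × 0.4171) / (2.10 − 0.309) = ln(2.834) / 1.791 = 1.042/1.791 = 0.5817 d.
L(t_c) = L₀ e^(−k_1 t_c) = 17.5 × 0.8355 = 14.62 mg/L, and at the critical point k_r D_c = k_1 L, so D_c = (0.309/2.10) × 14.62 = 2.151 mg/L.
Minimum DO = C_s − D_c = 8.62 − 2.151 = 6.469 mg/L.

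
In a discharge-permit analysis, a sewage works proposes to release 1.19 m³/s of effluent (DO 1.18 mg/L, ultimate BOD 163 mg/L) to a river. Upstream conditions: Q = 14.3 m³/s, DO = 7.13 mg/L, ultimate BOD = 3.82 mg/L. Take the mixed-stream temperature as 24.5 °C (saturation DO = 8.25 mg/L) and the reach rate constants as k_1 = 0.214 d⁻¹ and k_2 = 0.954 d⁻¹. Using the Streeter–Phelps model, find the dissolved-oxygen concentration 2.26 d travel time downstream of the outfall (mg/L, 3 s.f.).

DO ≈ 5.74 mg/L

Mixed DO = (14.3×7.13 + 1.19×1.18)/(14.3+1.19) = 103.4/15.49 = 6.673 mg/L.
Mixed L₀ = (14.3×3.82 + 1.19×163)/(15.49) = 248.6/15.49 = 16.05 mg/L.
Initial deficit D₀ = C_s − DO₀ = 8.25 − 6.673 = 1.577 mg/L.
D(2.26) = [0.214×16.05/(0.954−0.214)](e^(−0.214×2.26) − e^(−0.954×2.26)) + 1.577 e^(−0.954×2.26)
= 4.641 × (0.6165 − 0.1158) + 1.577 × 0.1158 = 2.507 mg/L.
DO = 8.25 − 2.507 = 5.743 mg/L.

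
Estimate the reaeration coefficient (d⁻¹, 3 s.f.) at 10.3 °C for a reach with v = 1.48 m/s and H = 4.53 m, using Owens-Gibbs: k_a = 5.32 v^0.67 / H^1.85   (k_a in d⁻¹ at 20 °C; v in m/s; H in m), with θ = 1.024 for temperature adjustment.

k_a ≈ 0.336 d⁻¹

k_a(20) = 5.32 × 1.48^0.67 / 4.53^1.85 = 5.32 × 1.300 / 16.36 = 0.4229 d⁻¹.
k_a(10.3) = 0.4229 × 1.024^(10.3−20) = 0.4229 × 0.7945 = 0.3360 d⁻¹.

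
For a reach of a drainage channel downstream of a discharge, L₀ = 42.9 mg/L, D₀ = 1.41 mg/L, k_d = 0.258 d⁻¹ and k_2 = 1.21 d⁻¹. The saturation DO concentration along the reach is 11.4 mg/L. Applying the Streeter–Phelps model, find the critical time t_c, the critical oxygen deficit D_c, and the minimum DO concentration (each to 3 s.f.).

t_c = [1/(k_2−k_d)] ln[(k_2/k_d)(1 − D₀(k_2−k_d)/(k_d L₀))]
= [1/(1.21−0.258)] ln[(1.21/0.258)(1 − 1.41×0.9520/(0.258×42.9))]
= (1/0.9520) ln[4.690 × 0.8787] = 1.050 × ln(4.121) = 1.050 × 1.416 = 1.488 d.
D_c = (k_d/k_2) L₀ e^(−k_d t_c) = (0.258/1.21) × 42.9 × e^(−0.258×1.488) = 0.2132 × 42.9 × 0.6813 = 6.232 mg/L.
Minimum DO = C_s − D_c = 11.4 − 6.232 = 5.168 mg/L.

t_c ≈ 1.49 d; D_c ≈ 6.23 mg/L; min DO ≈ 5.17 mg/L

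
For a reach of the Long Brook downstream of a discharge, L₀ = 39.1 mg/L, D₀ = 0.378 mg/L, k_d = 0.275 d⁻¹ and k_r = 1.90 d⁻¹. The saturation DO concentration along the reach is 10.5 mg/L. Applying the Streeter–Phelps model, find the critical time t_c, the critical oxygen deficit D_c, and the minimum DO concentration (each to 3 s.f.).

t_c ≈ 1.15 d; D_c ≈ 4.12 mg/L; min DO ≈ 6.38 mg/L

At the critical point dD/dt = 0, so k_d L₀ e^(−k_d t) = k_r D. Substituting D(t) from the Streeter–Phelps equation and solving for t gives
t_c = ln[(k_r/k_d)(1 − D₀(k_r−k_d)/(k_d L₀))] / (k_r−k_d).
Here k_r−k_d = 1.625 d⁻¹ and 1 − D₀(k_r−k_d)/(k_d L₀) = 1 − 0.378×1.625/(0.275×39.1) = 0.9429, so
t_c = ln(6.909 × 0.9429) / 1.625 = 1.874 / 1.625 = 1.153 d.
D_c = (k_d/k_r) L₀ e^(−k_d t_c) = (0.275/1.90) × 39.1 × e^(−0.275×1.153) = 0.1447 × 39.1 × 0.7282 = 4.121 mg/L.
Minimum DO = C_s − D_c = 10.5 − 4.121 = 6.379 mg/L.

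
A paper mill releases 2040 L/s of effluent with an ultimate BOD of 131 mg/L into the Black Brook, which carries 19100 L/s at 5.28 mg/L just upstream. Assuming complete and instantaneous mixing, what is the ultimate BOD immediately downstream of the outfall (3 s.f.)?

Flow-weighted mixing: C = (Q_r C_r + Q_w C_w)/(Q_r + Q_w)
= (19100×5.28 + 2040×131)/(19100 + 2040) = 368100/21140 = 17.41 mg/L.

17.4 mg/L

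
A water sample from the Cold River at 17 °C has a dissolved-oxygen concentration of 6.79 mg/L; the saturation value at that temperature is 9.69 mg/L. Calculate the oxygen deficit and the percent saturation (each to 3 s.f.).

D ≈ 2.90 mg/L; 70.1 % saturation

D = C_s − C = 9.69 − 6.79 = 2.90 mg/L.
% saturation = 6.79/9.69 × 100 = 70.1 %.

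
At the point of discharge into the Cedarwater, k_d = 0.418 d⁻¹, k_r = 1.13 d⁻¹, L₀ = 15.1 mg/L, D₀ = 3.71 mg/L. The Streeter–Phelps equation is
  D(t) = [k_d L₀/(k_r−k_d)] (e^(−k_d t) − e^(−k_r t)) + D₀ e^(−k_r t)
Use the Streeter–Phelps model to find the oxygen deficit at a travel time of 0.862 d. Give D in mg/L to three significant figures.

D ≈ 4.24 mg/L

k_d L₀/(k_r−k_d) = 0.418×15.1/(1.13−0.418) = 6.312/0.7120 = 8.865 mg/L.
e^(−k_d t) = e^(−0.418×0.8620) = 0.6975; e^(−k_r t) = e^(−1.13×0.8620) = 0.3775.
D = 8.865 × (0.6975 − 0.3775) + 3.71 × 0.3775 = 2.836 + 1.401 = 4.237 mg/L.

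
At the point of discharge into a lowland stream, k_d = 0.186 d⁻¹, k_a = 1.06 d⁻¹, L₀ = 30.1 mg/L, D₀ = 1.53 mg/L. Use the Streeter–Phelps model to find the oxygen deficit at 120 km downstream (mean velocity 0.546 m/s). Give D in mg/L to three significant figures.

D ≈ 3.66 mg/L

Travel time t = x/v = 120 km / (0.546 m/s) = 120000 m / 0.546 m/s = 219800 s = 2.544 d.
k_d L₀/(k_a−k_d) = 0.186×30.1/(1.06−0.186) = 5.599/0.8740 = 6.406 mg/L.
e^(−k_d t) = e^(−0.186×2.544) = 0.6230; e^(−k_a t) = e^(−1.06×2.544) = 0.06745.
D = 6.406 × (0.6230 − 0.06745) + 1.53 × 0.06745 = 3.559 + 0.1032 = 3.662 mg/L.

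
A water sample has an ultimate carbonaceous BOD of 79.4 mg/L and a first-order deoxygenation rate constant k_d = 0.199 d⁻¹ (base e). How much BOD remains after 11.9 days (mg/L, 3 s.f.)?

L_t = L₀ e^(−k_d t) = 79.4 × e^(−0.199×11.9) = 79.4 × 0.09366 = 7.436 mg/L.

L ≈ 7.44 mg/L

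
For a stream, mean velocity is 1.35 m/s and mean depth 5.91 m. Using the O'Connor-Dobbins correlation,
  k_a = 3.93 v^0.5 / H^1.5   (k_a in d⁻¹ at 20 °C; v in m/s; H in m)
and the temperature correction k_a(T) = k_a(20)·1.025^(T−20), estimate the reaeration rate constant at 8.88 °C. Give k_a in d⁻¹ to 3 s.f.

k_a(20) = 3.93 × 1.35^0.5 / 5.91^1.5 = 3.93 × 1.162 / 14.37 = 0.3178 d⁻¹.
k_a(8.88) = 0.3178 × 1.025^(8.88−20) = 0.3178 × 0.7599 = 0.2415 d⁻¹.

k_a ≈ 0.242 d⁻¹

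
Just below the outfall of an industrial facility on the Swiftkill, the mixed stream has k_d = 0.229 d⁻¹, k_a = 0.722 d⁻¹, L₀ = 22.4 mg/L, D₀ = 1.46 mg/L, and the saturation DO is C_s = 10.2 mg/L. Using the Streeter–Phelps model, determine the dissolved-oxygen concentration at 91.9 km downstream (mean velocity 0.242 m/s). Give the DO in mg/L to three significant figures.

Travel time t = x/v = 91.9 km / (0.242 m/s) = 91900 m / 0.242 m/s = 379800 s = 4.395 d.
k_d L₀/(k_a−k_d) = 0.229×22.4/(0.722−0.229) = 5.130/0.4930 = 10.40 mg/L.
e^(−k_d t) = e^(−0.229×4.395) = 0.3655; e^(−k_a t) = e^(−0.722×4.395) = 0.04186.
D = 10.40 × (0.3655 − 0.04186) + 1.46 × 0.04186 = 3.367 + 0.06112 = 3.428 mg/L.
DO = C_s − D = 10.2 − 3.428 = 6.772 mg/L.

DO ≈ 6.77 mg/L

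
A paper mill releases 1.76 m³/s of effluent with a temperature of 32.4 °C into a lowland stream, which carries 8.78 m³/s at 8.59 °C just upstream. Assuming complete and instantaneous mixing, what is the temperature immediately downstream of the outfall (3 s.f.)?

12.6 °C

Flow-weighted mixing: C = (Q_r C_r + Q_w C_w)/(Q_r + Q_w)
= (8.78×8.59 + 1.76×32.4)/(8.78 + 1.76) = 132.4/10.54 = 12.57 °C.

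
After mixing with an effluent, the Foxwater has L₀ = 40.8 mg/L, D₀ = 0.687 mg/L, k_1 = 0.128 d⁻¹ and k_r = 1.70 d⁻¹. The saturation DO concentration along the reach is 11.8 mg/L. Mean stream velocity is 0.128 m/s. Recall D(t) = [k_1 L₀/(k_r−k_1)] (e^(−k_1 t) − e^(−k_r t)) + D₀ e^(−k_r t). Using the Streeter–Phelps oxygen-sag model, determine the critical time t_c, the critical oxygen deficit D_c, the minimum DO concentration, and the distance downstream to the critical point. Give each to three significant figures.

t_c ≈ 1.50 d; D_c ≈ 2.54 mg/L; min DO ≈ 9.26 mg/L; x_c ≈ 16.6 km

At the critical point dD/dt = 0, so k_1 L₀ e^(−k_1 t) = k_r D. Substituting D(t) from the Streeter–Phelps equation and solving for t gives
t_c = ln[(k_r/k_1)(1 − D₀(k_r−k_1)/(k_1 L₀))] / (k_r−k_1).
Here k_r−k_1 = 1.572 d⁻¹ and 1 − D₀(k_r−k_1)/(k_1 L₀) = 1 − 0.687×1.572/(0.128×40.8) = 0.7932, so
t_c = ln(13.28 × 0.7932) / 1.572 = 2.355 / 1.572 = 1.498 d.
D_c = (k_1/k_r) L₀ e^(−k_1 t_c) = (0.128/1.70) × 40.8 × e^(−0.128×1.498) = 0.07529 × 40.8 × 0.8255 = 2.536 mg/L.
Minimum DO = C_s − D_c = 11.8 − 2.536 = 9.264 mg/L.
x_c = v t_c = 0.128 m/s × 1.498 d × 86400 s/d = 16570 m ≈ 16.6 km.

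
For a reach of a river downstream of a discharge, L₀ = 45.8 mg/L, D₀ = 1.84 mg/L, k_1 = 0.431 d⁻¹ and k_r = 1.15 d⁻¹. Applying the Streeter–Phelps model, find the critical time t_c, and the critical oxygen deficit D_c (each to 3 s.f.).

t_c ≈ 1.27 d; D_c ≈ 9.94 mg/L

With k_r/k_1 = 2.668 and 1 − D₀(k_r−k_1)/(k_1 L₀) = 0.9330,
t_c = ln(2.668 × 0.9330) / (1.15 − 0.431) = ln(2.489) / 0.7190 = 0.9120/0.7190 = 1.268 d.
D_c = (k_1/k_r) L₀ e^(−k_1 t_c) = (0.431/1.15) × 45.8 × e^(−0.431×1.268) = 0.3748 × 45.8 × 0.5788 = 9.936 mg/L.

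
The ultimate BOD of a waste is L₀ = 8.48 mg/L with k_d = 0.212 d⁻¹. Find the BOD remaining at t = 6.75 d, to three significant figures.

L_t = L₀ e^(−k_d t) = 8.48 × e^(−0.212×6.75) = 8.48 × 0.2391 = 2.027 mg/L.

L ≈ 2.03 mg/L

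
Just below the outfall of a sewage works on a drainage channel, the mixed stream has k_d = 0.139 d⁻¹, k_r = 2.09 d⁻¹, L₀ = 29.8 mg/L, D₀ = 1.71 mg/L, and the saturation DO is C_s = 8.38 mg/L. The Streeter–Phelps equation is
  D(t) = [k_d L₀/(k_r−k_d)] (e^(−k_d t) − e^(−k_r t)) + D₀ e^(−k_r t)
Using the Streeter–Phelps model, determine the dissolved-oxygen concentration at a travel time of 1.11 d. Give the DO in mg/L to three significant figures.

DO ≈ 6.60 mg/L

k_d L₀/(k_r−k_d) = 0.139×29.8/(2.09−0.139) = 4.142/1.951 = 2.123 mg/L.
e^(−k_d t) = e^(−0.139×1.110) = 0.8570; e^(−k_r t) = e^(−2.09×1.110) = 0.09828.
D = 2.123 × (0.8570 − 0.09828) + 1.71 × 0.09828 = 1.611 + 0.1681 = 1.779 mg/L.
DO = C_s − D = 8.38 − 1.779 = 6.601 mg/L.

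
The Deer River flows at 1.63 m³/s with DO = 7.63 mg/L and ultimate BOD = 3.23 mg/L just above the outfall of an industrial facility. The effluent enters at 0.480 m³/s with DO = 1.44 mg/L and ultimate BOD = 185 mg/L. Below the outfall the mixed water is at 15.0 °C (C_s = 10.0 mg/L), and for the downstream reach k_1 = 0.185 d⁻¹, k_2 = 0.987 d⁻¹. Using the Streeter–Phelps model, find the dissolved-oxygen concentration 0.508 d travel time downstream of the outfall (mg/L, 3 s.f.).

Mixed DO = (1.63×7.63 + 0.480×1.44)/(1.63+0.480) = 13.13/2.110 = 6.222 mg/L.
Mixed L₀ = (1.63×3.23 + 0.480×185)/(2.110) = 94.06/2.110 = 44.58 mg/L.
Initial deficit D₀ = C_s − DO₀ = 10.0 − 6.222 = 3.778 mg/L.
D(0.508) = [0.185×44.58/(0.987−0.185)](e^(−0.185×0.508) − e^(−0.987×0.508)) + 3.778 e^(−0.987×0.508)
= 10.28 × (0.9103 − 0.6057) + 3.778 × 0.6057 = 5.421 mg/L.
DO = 10.0 − 5.421 = 4.579 mg/L.

DO ≈ 4.58 mg/L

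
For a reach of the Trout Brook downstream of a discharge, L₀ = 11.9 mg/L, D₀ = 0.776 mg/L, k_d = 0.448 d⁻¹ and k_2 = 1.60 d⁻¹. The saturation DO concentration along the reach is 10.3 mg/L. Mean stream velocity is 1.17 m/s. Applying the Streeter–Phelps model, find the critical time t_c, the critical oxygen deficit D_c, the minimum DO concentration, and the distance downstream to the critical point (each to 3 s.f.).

At the critical point dD/dt = 0, so k_d L₀ e^(−k_d t) = k_2 D. Substituting D(t) from the Streeter–Phelps equation and solving for t gives
t_c = ln[(k_2/k_d)(1 − D₀(k_2−k_d)/(k_d L₀))] / (k_2−k_d).
Here k_2−k_d = 1.152 d⁻¹ and 1 − D₀(k_2−k_d)/(k_d L₀) = 1 − 0.776×1.152/(0.448×11.9) = 0.8323, so
t_c = ln(3.571 × 0.8323) / 1.152 = 1.089 / 1.152 = 0.9457 d.
L(t_c) = L₀ e^(−k_d t_c) = 11.9 × 0.6546 = 7.790 mg/L, and at the critical point k_2 D_c = k_d L, so D_c = (0.448/1.60) × 7.790 = 2.181 mg/L.
Minimum DO = C_s − D_c = 10.3 − 2.181 = 8.119 mg/L.
x_c = v t_c = 1.17 m/s × 0.9457 d × 86400 s/d = 95600 m ≈ 95.6 km.

t_c ≈ 0.946 d; D_c ≈ 2.18 mg/L; min DO ≈ 8.12 mg/L; x_c ≈ 95.6 km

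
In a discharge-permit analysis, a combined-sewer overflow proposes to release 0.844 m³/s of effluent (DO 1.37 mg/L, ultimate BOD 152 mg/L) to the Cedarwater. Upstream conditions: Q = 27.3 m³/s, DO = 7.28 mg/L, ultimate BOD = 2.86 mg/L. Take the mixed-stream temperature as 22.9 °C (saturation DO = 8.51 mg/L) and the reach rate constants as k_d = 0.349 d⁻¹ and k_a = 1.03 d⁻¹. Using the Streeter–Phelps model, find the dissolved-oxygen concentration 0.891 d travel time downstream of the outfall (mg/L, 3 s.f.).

Mixed DO = (27.3×7.28 + 0.844×1.37)/(27.3+0.844) = 199.9/28.14 = 7.103 mg/L.
Mixed L₀ = (27.3×2.86 + 0.844×152)/(28.14) = 206.4/28.14 = 7.333 mg/L.
Initial deficit D₀ = C_s − DO₀ = 8.51 − 7.103 = 1.407 mg/L.
D(0.891) = [0.349×7.333/(1.03−0.349)](e^(−0.349×0.891) − e^(−1.03×0.891)) + 1.407 e^(−1.03×0.891)
= 3.758 × (0.7327 − 0.3994) + 1.407 × 0.3994 = 1.815 mg/L.
DO = 8.51 − 1.815 = 6.695 mg/L.

DO ≈ 6.70 mg/L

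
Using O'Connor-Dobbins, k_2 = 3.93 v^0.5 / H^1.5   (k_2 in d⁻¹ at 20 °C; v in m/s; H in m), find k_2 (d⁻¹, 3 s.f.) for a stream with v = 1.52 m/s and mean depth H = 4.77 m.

k_2 = 3.93 × 1.52^0.5 / 4.77^1.5 = 3.93 × 1.233 / 10.42 = 0.4651 d⁻¹.

k_2 ≈ 0.465 d⁻¹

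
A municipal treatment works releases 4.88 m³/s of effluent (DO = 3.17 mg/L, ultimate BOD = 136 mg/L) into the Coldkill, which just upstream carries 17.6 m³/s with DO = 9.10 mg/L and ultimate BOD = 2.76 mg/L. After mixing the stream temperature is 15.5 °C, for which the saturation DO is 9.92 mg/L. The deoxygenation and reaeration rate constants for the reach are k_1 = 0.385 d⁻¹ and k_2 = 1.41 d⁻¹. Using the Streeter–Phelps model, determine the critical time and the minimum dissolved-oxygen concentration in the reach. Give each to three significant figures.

Mixed DO = (17.6×9.10 + 4.88×3.17)/(17.6+4.88) = 175.6/22.48 = 7.813 mg/L.
Mixed L₀ = (17.6×2.76 + 4.88×136)/(22.48) = 712.3/22.48 = 31.68 mg/L.
Initial deficit D₀ = C_s − DO₀ = 9.92 − 7.813 = 2.107 mg/L.
t_c = (1/1.025) ln[(1.41/0.385)(1 − 2.107×1.025/(0.385×31.68))] = 0.9756 × ln(3.014) = 1.076 d.
D_c = (0.385/1.41) × 31.68 × e^(−0.385×1.076) = 0.2730 × 31.68 × 0.6608 = 5.716 mg/L.
Minimum DO = 9.92 − 5.716 = 4.204 mg/L.

t_c ≈ 1.08 d; minimum DO ≈ 4.20 mg/L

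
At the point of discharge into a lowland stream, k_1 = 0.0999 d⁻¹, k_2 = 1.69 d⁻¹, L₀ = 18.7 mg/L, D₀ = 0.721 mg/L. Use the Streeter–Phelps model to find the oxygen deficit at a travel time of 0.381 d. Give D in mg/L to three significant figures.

k_1 L₀/(k_2−k_1) = 0.0999×18.7/(1.69−0.0999) = 1.868/1.590 = 1.175 mg/L.
e^(−k_1 t) = e^(−0.0999×0.3810) = 0.9627; e^(−k_2 t) = e^(−1.69×0.3810) = 0.5252.
D = 1.175 × (0.9627 − 0.5252) + 0.721 × 0.5252 = 0.5139 + 0.3787 = 0.8926 mg/L.

D ≈ 0.893 mg/L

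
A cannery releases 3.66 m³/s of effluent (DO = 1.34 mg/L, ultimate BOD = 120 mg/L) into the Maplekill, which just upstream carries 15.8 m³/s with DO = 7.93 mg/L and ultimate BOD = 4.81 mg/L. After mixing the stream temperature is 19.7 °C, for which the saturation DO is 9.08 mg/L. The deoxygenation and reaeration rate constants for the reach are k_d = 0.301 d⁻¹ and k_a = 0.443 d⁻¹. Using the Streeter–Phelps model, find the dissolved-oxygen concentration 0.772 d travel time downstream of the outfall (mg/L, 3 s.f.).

Mixed DO = (15.8×7.93 + 3.66×1.34)/(15.8+3.66) = 130.2/19.46 = 6.691 mg/L.
Mixed L₀ = (15.8×4.81 + 3.66×120)/(19.46) = 515.2/19.46 = 26.47 mg/L.
Initial deficit D₀ = C_s − DO₀ = 9.08 − 6.691 = 2.389 mg/L.
D(0.772) = [0.301×26.47/(0.443−0.301)](e^(−0.301×0.772) − e^(−0.443×0.772)) + 2.389 e^(−0.443×0.772)
= 56.12 × (0.7927 − 0.7104) + 2.389 × 0.7104 = 6.316 mg/L.
DO = 9.08 − 6.316 = 2.764 mg/L.

DO ≈ 2.76 mg/L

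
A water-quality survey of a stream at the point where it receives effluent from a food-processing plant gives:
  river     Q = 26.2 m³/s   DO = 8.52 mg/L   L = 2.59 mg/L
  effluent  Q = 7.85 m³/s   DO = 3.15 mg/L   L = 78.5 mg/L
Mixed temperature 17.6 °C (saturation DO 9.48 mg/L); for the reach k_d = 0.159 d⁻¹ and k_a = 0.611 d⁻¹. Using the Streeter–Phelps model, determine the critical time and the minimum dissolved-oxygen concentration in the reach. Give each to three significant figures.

Mixed DO = (26.2×8.52 + 7.85×3.15)/(26.2+7.85) = 248.0/34.05 = 7.282 mg/L.
Mixed L₀ = (26.2×2.59 + 7.85×78.5)/(34.05) = 684.1/34.05 = 20.09 mg/L.
Initial deficit D₀ = C_s − DO₀ = 9.48 − 7.282 = 2.198 mg/L.
t_c = (1/0.4520) ln[(0.611/0.159)(1 − 2.198×0.4520/(0.159×20.09))] = 2.212 × ln(2.648) = 2.154 d.
D_c = (0.159/0.611) × 20.09 × e^(−0.159×2.154) = 0.2602 × 20.09 × 0.7100 = 3.712 mg/L.
Minimum DO = 9.48 − 3.712 = 5.768 mg/L.

t_c ≈ 2.15 d; minimum DO ≈ 5.77 mg/L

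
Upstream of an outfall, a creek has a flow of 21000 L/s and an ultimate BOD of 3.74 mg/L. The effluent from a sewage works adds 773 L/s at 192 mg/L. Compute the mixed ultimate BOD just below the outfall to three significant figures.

10.4 mg/L

Flow-weighted mixing: C = (Q_r C_r + Q_w C_w)/(Q_r + Q_w)
= (21000×3.74 + 773×192)/(21000 + 773) = 227000/21770 = 10.42 mg/L.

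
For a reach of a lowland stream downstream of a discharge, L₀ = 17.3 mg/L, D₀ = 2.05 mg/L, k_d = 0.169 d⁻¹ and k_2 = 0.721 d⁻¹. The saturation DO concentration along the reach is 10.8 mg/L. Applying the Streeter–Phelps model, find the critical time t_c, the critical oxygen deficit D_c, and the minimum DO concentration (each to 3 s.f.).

t_c ≈ 1.74 d; D_c ≈ 3.02 mg/L; min DO ≈ 7.78 mg/L

With k_2/k_d = 4.266 and 1 − D₀(k_2−k_d)/(k_d L₀) = 0.6130,
t_c = ln(4.266 × 0.6130) / (0.721 − 0.169) = ln(2.615) / 0.5520 = 0.9613/0.5520 = 1.741 d.
L(t_c) = L₀ e^(−k_d t_c) = 17.3 × 0.7450 = 12.89 mg/L, and at the critical point k_2 D_c = k_d L, so D_c = (0.169/0.721) × 12.89 = 3.021 mg/L.
Minimum DO = C_s − D_c = 10.8 − 3.021 = 7.779 mg/L.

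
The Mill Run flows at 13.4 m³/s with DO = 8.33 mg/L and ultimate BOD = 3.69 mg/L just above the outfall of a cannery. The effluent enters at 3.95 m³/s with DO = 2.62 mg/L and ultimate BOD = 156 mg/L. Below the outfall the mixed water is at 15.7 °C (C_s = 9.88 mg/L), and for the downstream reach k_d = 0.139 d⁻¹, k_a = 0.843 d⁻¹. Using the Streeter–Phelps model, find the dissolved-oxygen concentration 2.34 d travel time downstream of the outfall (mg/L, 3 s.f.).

Mixed DO = (13.4×8.33 + 3.95×2.62)/(13.4+3.95) = 122.0/17.35 = 7.030 mg/L.
Mixed L₀ = (13.4×3.69 + 3.95×156)/(17.35) = 665.6/17.35 = 38.37 mg/L.
Initial deficit D₀ = C_s − DO₀ = 9.88 − 7.030 = 2.850 mg/L.
D(2.34) = [0.139×38.37/(0.843−0.139)](e^(−0.139×2.34) − e^(−0.843×2.34)) + 2.850 e^(−0.843×2.34)
= 7.575 × (0.7223 − 0.1391) + 2.850 × 0.1391 = 4.815 mg/L.
DO = 9.88 − 4.815 = 5.065 mg/L.

DO ≈ 5.07 mg/L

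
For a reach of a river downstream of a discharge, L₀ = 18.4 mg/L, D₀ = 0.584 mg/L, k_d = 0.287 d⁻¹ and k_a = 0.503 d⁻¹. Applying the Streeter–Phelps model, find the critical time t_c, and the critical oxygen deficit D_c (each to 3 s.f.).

t_c ≈ 2.49 d; D_c ≈ 5.14 mg/L

At the critical point dD/dt = 0, so k_d L₀ e^(−k_d t) = k_a D. Substituting D(t) from the Streeter–Phelps equation and solving for t gives
t_c = ln[(k_a/k_d)(1 − D₀(k_a−k_d)/(k_d L₀))] / (k_a−k_d).
Here k_a−k_d = 0.2160 d⁻¹ and 1 − D₀(k_a−k_d)/(k_d L₀) = 1 − 0.584×0.2160/(0.287×18.4) = 0.9761, so
t_c = ln(1.753 × 0.9761) / 0.2160 = 0.5369 / 0.2160 = 2.486 d.
L(t_c) = L₀ e^(−k_d t_c) = 18.4 × 0.4900 = 9.015 mg/L, and at the critical point k_a D_c = k_d L, so D_c = (0.287/0.503) × 9.015 = 5.144 mg/L.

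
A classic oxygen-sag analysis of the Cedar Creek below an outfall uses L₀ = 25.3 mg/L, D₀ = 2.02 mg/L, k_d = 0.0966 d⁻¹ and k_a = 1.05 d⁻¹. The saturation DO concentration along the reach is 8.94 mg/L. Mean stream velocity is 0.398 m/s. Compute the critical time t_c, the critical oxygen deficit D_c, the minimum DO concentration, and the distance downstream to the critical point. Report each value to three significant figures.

At the critical point dD/dt = 0, so k_d L₀ e^(−k_d t) = k_a D. Substituting D(t) from the Streeter–Phelps equation and solving for t gives
t_c = ln[(k_a/k_d)(1 − D₀(k_a−k_d)/(k_d L₀))] / (k_a−k_d).
Here k_a−k_d = 0.9534 d⁻¹ and 1 − D₀(k_a−k_d)/(k_d L₀) = 1 − 2.02×0.9534/(0.0966×25.3) = 0.2120, so
t_c = ln(10.87 × 0.2120) / 0.9534 = 0.8348 / 0.9534 = 0.8756 d.
L(t_c) = L₀ e^(−k_d t_c) = 25.3 × 0.9189 = 23.25 mg/L, and at the critical point k_a D_c = k_d L, so D_c = (0.0966/1.05) × 23.25 = 2.139 mg/L.
Minimum DO = C_s − D_c = 8.94 − 2.139 = 6.801 mg/L.
x_c = v t_c = 0.398 m/s × 0.8756 d × 86400 s/d = 30110 m ≈ 30.1 km.

t_c ≈ 0.876 d; D_c ≈ 2.14 mg/L; min DO ≈ 6.80 mg/L; x_c ≈ 30.1 km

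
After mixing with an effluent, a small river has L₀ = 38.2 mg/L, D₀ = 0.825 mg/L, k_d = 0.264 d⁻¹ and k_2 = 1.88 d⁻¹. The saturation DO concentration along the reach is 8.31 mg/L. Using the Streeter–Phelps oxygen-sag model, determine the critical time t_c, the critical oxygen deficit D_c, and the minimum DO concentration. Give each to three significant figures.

t_c ≈ 1.13 d; D_c ≈ 3.98 mg/L; min DO ≈ 4.33 mg/L

t_c = [1/(k_2−k_d)] ln[(k_2/k_d)(1 − D₀(k_2−k_d)/(k_d L₀))]
= [1/(1.88−0.264)] ln[(1.88/0.264)(1 − 0.825×1.616/(0.264×38.2))]
= (1/1.616) ln[7.121 × 0.8678] = 0.6188 × ln(6.180) = 0.6188 × 1.821 = 1.127 d.
D_c = (k_d/k_2) L₀ e^(−k_d t_c) = (0.264/1.88) × 38.2 × e^(−0.264×1.127) = 0.1404 × 38.2 × 0.7426 = 3.984 mg/L.
Minimum DO = C_s − D_c = 8.31 − 3.984 = 4.326 mg/L.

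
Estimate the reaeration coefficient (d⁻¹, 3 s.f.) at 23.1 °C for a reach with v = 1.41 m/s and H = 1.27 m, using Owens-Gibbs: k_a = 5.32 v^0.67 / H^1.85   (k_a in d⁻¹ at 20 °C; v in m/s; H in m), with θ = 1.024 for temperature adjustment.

k_a ≈ 4.63 d⁻¹

k_a(20) = 5.32 × 1.41^0.67 / 1.27^1.85 = 5.32 × 1.259 / 1.556 = 4.304 d⁻¹.
k_a(23.1) = 4.304 × 1.024^(23.1−20) = 4.304 × 1.076 = 4.632 d⁻¹.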